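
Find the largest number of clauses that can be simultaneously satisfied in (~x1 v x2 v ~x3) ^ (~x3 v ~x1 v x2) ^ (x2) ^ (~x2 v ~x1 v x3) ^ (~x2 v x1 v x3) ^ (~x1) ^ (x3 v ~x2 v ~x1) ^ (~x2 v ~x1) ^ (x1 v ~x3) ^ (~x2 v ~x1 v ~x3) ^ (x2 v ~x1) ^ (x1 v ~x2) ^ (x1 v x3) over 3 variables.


Enumerate all 8 truth assignments.
For each, count how many of the 13 clauses are satisfied.
The formula is not fully satisfiable, so the maximum is below 13.
Maximum simultaneously satisfiable clauses = 11.

11


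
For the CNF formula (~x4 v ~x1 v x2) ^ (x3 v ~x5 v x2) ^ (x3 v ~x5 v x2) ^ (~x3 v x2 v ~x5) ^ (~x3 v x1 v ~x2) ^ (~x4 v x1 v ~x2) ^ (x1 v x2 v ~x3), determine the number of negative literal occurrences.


Scan each clause for negated literals.
Clause 1: 2 negative; Clause 2: 1 negative; Clause 3: 1 negative; Clause 4: 2 negative; Clause 5: 2 negative; Clause 6: 2 negative; Clause 7: 1 negative.
Total negative literal occurrences = 11.

11


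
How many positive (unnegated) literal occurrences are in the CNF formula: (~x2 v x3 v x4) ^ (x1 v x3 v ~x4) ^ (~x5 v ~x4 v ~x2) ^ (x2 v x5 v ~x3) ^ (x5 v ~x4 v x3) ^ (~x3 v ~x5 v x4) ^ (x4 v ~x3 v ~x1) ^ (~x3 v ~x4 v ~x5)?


Scan each clause for unnegated literals.
Clause 1: 2 positive; Clause 2: 2 positive; Clause 3: 0 positive; Clause 4: 2 positive; Clause 5: 2 positive; Clause 6: 1 positive; Clause 7: 1 positive; Clause 8: 0 positive.
Total positive literal occurrences = 10.

10


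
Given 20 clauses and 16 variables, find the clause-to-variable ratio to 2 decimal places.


Clause-to-variable ratio = clauses / variables.
20 / 16 = 1.25.

1.25


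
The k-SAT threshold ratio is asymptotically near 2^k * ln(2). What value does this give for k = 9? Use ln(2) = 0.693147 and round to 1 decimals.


Using the asymptotic formula: threshold ~ 2^k * ln(2).
2^9 = 512.
512 * 0.693147 = 354.9.

354.9


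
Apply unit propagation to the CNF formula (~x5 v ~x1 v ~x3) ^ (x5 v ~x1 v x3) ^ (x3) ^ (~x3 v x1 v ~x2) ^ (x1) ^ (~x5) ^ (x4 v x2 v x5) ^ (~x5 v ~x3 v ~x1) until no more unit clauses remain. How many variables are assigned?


Unit propagation repeatedly assigns the literal in any unit clause, then simplifies.
Assignments in order: x3 = T, x1 = T, x5 = F.
No further unit clauses remain.
Total variables assigned = 3.

3


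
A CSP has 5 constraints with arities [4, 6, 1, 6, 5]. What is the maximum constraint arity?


The arities are: 4, 6, 1, 6, 5.
Scan for the maximum value.
Maximum arity = 6.

6


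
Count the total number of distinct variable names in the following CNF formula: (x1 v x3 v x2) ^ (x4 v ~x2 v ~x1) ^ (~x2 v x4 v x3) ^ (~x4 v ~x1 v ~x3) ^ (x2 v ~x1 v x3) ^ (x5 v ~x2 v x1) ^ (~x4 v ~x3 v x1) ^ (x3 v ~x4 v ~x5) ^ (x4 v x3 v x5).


Identify each distinct variable in the formula.
Variables found: x1, x2, x3, x4, x5.
Total distinct variables = 5.

5


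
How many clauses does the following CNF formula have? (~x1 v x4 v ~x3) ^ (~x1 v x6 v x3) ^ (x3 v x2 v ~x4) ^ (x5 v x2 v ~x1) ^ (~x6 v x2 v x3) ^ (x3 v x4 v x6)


Each group enclosed in parentheses joined by ^ is one clause.
Counting the conjuncts: 6 clauses.

6


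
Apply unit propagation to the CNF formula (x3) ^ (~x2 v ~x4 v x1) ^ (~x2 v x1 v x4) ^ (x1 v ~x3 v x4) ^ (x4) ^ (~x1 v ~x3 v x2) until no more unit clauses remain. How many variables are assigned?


Unit propagation repeatedly assigns the literal in any unit clause, then simplifies.
Assignments in order: x3 = T, x4 = T.
No further unit clauses remain.
Total variables assigned = 2.

2


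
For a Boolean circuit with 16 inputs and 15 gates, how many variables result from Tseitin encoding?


The Tseitin transformation introduces one auxiliary variable per gate.
Total variables = inputs + gates = 16 + 15 = 31.

31


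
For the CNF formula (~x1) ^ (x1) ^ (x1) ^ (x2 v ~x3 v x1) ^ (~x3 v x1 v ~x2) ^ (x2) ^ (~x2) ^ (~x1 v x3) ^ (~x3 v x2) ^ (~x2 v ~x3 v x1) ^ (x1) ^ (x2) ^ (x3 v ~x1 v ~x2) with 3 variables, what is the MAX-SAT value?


Enumerate all 8 truth assignments.
For each, count how many of the 13 clauses are satisfied.
The formula is not fully satisfiable, so the maximum is below 13.
Maximum simultaneously satisfiable clauses = 11.

11


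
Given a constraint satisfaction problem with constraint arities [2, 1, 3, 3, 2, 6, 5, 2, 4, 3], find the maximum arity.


The arities are: 2, 1, 3, 3, 2, 6, 5, 2, 4, 3.
Scan for the maximum value.
Maximum arity = 6.

6


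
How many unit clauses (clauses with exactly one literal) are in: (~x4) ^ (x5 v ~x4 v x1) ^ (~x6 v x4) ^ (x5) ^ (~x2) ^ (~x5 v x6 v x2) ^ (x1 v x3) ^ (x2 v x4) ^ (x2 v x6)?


A unit clause contains exactly one literal.
Unit clauses found: (~x4), (x5), (~x2).
Count = 3.

3


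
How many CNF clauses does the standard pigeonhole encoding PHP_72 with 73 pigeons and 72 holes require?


The PHP encoding has two parts:
1) At-least-one-hole clauses: 73 (one per pigeon, each with 72 literals).
2) At-most-one-pigeon-per-hole clauses: 72 holes * C(73,2) = 72 * 2628 = 189216.
Total clauses = 73 + 189216 = 189289.

189289


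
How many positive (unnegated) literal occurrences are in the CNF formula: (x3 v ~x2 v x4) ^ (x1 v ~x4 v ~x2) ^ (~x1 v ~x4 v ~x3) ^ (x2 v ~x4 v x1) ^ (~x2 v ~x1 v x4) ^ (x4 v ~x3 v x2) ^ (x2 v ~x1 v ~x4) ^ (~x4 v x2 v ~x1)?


Scan each clause for unnegated literals.
Clause 1: 2 positive; Clause 2: 1 positive; Clause 3: 0 positive; Clause 4: 2 positive; Clause 5: 1 positive; Clause 6: 2 positive; Clause 7: 1 positive; Clause 8: 1 positive.
Total positive literal occurrences = 10.

10


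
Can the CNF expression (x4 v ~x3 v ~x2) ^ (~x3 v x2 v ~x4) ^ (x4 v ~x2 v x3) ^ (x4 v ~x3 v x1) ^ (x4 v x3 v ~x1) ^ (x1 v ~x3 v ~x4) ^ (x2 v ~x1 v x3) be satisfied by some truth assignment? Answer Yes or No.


Check all 16 possible truth assignments.
Number of satisfying assignments found: 6.
The formula is satisfiable.

Yes


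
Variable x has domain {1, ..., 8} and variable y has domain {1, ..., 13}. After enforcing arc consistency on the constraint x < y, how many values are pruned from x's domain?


For the constraint x < y, x needs a supporting value in y's domain.
x can be at most 12 (one less than y's maximum).
Valid x values from domain: 8 out of 8.
Pruned = 8 - 8 = 0.

0


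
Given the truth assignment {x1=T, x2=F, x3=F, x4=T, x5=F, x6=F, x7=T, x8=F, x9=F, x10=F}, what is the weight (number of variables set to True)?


The weight is the number of variables assigned True.
True variables: x1, x4, x7.
Weight = 3.

3


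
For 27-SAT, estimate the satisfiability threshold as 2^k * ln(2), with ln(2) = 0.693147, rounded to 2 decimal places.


Using the asymptotic formula: threshold ~ 2^k * ln(2).
2^27 = 134217728.
134217728 * 0.693147 = 93032615.51.

93032615.51


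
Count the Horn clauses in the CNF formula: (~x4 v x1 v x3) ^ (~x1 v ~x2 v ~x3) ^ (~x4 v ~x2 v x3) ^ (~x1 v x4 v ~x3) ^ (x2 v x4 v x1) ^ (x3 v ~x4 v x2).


A Horn clause has at most one positive literal.
Clause 1: 2 positive lit(s) -> not Horn
Clause 2: 0 positive lit(s) -> Horn
Clause 3: 1 positive lit(s) -> Horn
Clause 4: 1 positive lit(s) -> Horn
Clause 5: 3 positive lit(s) -> not Horn
Clause 6: 2 positive lit(s) -> not Horn
Total Horn clauses = 3.

3


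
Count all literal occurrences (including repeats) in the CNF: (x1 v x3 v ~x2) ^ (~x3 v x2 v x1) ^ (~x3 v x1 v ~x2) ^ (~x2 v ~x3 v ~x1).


Clause lengths: 3, 3, 3, 3.
Sum = 3 + 3 + 3 + 3 = 12.

12


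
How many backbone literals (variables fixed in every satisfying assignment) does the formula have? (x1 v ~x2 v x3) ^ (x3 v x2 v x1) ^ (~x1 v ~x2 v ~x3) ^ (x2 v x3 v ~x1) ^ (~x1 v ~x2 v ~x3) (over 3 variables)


Find all satisfying assignments: 4 model(s).
Check which variables have the same value in every model.
No variable is fixed across all models.
Backbone size = 0.

0


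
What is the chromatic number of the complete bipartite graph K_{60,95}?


K_{60,95} is bipartite by definition: the two parts are independent sets, with every edge crossing between them.
Color all vertices in one part with color 1 and all vertices in the other part with color 2.
Since the graph has at least one edge, one color does not suffice.
Chromatic number = 2.

2


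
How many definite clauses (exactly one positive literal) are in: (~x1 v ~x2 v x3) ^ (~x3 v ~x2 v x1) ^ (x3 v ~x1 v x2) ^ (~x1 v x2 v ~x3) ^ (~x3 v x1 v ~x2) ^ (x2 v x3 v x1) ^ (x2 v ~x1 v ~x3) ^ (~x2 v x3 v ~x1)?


A definite clause has exactly one positive literal.
Clause 1: 1 positive -> definite
Clause 2: 1 positive -> definite
Clause 3: 2 positive -> not definite
Clause 4: 1 positive -> definite
Clause 5: 1 positive -> definite
Clause 6: 3 positive -> not definite
Clause 7: 1 positive -> definite
Clause 8: 1 positive -> definite
Definite clause count = 6.

6


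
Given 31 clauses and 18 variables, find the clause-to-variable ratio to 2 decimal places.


Clause-to-variable ratio = clauses / variables.
31 / 18 = 1.72.

1.72


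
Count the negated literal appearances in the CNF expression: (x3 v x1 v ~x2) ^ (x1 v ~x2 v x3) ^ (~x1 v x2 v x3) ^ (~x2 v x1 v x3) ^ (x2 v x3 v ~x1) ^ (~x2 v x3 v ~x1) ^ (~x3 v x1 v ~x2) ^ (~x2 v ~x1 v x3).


Scan each clause for negated literals.
Clause 1: 1 negative; Clause 2: 1 negative; Clause 3: 1 negative; Clause 4: 1 negative; Clause 5: 1 negative; Clause 6: 2 negative; Clause 7: 2 negative; Clause 8: 2 negative.
Total negative literal occurrences = 11.

11


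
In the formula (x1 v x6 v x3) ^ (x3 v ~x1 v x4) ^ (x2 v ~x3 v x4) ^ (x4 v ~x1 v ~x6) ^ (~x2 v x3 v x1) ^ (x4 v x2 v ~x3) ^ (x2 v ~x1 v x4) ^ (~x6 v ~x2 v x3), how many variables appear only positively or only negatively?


A pure literal appears in only one polarity across all clauses.
Pure literals: x4 (positive only).
Count = 1.

1


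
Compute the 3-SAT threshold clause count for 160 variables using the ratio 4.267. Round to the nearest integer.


The 3-SAT phase transition occurs at approximately 4.267 clauses per variable.
m = 4.267 * 160 = 682.72.
Rounded to nearest integer: 683.

683


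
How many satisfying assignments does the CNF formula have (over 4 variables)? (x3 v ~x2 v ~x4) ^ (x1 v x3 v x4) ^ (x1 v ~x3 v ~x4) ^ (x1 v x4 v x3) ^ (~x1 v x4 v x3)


Enumerate all 16 truth assignments over 4 variables.
Test each against every clause.
Satisfying assignments found: 8.

8


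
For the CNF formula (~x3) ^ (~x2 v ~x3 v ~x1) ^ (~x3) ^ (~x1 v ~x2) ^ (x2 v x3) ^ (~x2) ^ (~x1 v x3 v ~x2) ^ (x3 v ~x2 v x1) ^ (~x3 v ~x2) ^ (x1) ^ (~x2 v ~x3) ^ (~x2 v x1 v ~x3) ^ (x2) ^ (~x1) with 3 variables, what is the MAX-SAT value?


Enumerate all 8 truth assignments.
For each, count how many of the 14 clauses are satisfied.
The formula is not fully satisfiable, so the maximum is below 14.
Maximum simultaneously satisfiable clauses = 11.

11


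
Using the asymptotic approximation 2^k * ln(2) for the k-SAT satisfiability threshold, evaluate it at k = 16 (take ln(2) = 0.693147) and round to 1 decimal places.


Using the asymptotic formula: threshold ~ 2^k * ln(2).
2^16 = 65536.
65536 * 0.693147 = 45426.1.

45426.1


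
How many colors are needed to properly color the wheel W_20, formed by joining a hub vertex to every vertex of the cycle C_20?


W_20 consists of the cycle C_20 together with a hub vertex adjacent to every cycle vertex.
The cycle C_20 needs 2 colors (even cycle -> 2).
The hub is adjacent to every cycle vertex, so it must receive a new color distinct from all of them.
Chromatic number = 2 + 1 = 3.

3


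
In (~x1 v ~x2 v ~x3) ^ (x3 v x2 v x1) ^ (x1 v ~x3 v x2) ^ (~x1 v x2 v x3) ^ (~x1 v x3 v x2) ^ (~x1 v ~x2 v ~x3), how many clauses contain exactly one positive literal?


A definite clause has exactly one positive literal.
Clause 1: 0 positive -> not definite
Clause 2: 3 positive -> not definite
Clause 3: 2 positive -> not definite
Clause 4: 2 positive -> not definite
Clause 5: 2 positive -> not definite
Clause 6: 0 positive -> not definite
Definite clause count = 0.

0


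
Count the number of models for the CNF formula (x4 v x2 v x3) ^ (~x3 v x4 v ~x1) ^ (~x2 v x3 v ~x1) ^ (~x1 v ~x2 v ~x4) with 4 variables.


Enumerate all 16 truth assignments over 4 variables.
Test each against every clause.
Satisfying assignments found: 9.

9


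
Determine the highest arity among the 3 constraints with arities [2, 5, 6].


The arities are: 2, 5, 6.
Scan for the maximum value.
Maximum arity = 6.

6


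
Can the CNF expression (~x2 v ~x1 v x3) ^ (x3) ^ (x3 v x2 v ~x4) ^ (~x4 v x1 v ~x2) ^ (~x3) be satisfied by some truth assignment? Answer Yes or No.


Check all 16 possible truth assignments.
Number of satisfying assignments found: 0.
The formula is unsatisfiable.

No


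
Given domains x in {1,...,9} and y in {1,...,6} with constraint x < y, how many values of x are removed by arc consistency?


For the constraint x < y, x needs a supporting value in y's domain.
x can be at most 5 (one less than y's maximum).
Valid x values from domain: 5 out of 9.
Pruned = 9 - 5 = 4.

4


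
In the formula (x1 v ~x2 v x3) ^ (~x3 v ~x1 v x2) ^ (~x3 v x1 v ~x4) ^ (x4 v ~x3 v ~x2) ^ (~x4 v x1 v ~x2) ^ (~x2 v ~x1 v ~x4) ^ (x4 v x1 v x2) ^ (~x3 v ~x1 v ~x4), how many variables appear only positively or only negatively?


A pure literal appears in only one polarity across all clauses.
No pure literals found.
Count = 0.

0


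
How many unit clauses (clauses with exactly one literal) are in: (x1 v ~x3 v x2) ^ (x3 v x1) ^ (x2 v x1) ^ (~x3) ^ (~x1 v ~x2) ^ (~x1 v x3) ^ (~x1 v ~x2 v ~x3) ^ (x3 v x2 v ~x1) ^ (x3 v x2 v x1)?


A unit clause contains exactly one literal.
Unit clauses found: (~x3).
Count = 1.

1


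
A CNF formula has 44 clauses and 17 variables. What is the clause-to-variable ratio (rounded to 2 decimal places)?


Clause-to-variable ratio = clauses / variables.
44 / 17 = 2.59.

2.59


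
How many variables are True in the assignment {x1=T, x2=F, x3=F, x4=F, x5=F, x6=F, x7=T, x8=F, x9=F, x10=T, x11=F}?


The weight is the number of variables assigned True.
True variables: x1, x7, x10.
Weight = 3.

3


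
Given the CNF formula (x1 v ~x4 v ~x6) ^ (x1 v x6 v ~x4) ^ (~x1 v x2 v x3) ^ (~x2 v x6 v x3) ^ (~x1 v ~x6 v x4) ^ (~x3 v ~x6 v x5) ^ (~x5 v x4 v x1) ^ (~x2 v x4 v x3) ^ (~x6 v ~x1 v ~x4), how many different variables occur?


Identify each distinct variable in the formula.
Variables found: x1, x2, x3, x4, x5, x6.
Total distinct variables = 6.

6


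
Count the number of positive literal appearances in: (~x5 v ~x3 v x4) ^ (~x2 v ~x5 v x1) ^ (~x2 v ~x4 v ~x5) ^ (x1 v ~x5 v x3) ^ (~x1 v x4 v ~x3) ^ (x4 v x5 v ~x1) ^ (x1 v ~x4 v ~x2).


Scan each clause for unnegated literals.
Clause 1: 1 positive; Clause 2: 1 positive; Clause 3: 0 positive; Clause 4: 2 positive; Clause 5: 1 positive; Clause 6: 2 positive; Clause 7: 1 positive.
Total positive literal occurrences = 8.

8


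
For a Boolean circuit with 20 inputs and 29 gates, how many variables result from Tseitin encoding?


The Tseitin transformation introduces one auxiliary variable per gate.
Total variables = inputs + gates = 20 + 29 = 49.

49


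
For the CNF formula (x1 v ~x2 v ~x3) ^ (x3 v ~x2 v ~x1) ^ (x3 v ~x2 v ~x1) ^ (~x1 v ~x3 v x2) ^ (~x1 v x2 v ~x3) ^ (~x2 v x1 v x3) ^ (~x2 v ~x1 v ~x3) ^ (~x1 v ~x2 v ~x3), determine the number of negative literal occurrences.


Scan each clause for negated literals.
Clause 1: 2 negative; Clause 2: 2 negative; Clause 3: 2 negative; Clause 4: 2 negative; Clause 5: 2 negative; Clause 6: 1 negative; Clause 7: 3 negative; Clause 8: 3 negative.
Total negative literal occurrences = 17.

17


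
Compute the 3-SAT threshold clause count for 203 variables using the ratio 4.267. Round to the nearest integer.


The 3-SAT phase transition occurs at approximately 4.267 clauses per variable.
m = 4.267 * 203 = 866.201.
Rounded to nearest integer: 866.

866


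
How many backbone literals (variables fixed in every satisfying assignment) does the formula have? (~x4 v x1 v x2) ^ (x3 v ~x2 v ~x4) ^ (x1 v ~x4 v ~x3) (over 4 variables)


Find all satisfying assignments: 11 model(s).
Check which variables have the same value in every model.
No variable is fixed across all models.
Backbone size = 0.

0


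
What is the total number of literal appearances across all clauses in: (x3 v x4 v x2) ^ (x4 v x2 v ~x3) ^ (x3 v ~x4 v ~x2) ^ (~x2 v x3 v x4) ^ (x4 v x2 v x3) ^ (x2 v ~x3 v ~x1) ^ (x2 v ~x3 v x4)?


Clause lengths: 3, 3, 3, 3, 3, 3, 3.
Sum = 3 + 3 + 3 + 3 + 3 + 3 + 3 = 21.

21


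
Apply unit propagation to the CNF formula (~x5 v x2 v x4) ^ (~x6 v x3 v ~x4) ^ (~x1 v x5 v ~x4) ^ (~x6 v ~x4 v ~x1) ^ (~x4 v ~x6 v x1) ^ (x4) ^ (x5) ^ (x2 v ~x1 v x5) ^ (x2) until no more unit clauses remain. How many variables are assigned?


Unit propagation repeatedly assigns the literal in any unit clause, then simplifies.
Assignments in order: x4 = T, x5 = T, x2 = T.
No further unit clauses remain.
Total variables assigned = 3.

3


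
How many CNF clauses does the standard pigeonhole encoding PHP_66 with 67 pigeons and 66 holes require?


The PHP encoding has two parts:
1) At-least-one-hole clauses: 67 (one per pigeon, each with 66 literals).
2) At-most-one-pigeon-per-hole clauses: 66 holes * C(67,2) = 66 * 2211 = 145926.
Total clauses = 67 + 145926 = 145993.

145993


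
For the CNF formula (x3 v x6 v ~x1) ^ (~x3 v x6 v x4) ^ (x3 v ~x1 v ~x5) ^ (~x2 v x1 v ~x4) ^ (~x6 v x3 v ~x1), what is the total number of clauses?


Each group enclosed in parentheses joined by ^ is one clause.
Counting the conjuncts: 5 clauses.

5


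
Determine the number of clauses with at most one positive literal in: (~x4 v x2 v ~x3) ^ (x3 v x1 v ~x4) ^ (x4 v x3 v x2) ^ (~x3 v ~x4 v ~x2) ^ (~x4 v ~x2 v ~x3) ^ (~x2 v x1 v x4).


A Horn clause has at most one positive literal.
Clause 1: 1 positive lit(s) -> Horn
Clause 2: 2 positive lit(s) -> not Horn
Clause 3: 3 positive lit(s) -> not Horn
Clause 4: 0 positive lit(s) -> Horn
Clause 5: 0 positive lit(s) -> Horn
Clause 6: 2 positive lit(s) -> not Horn
Total Horn clauses = 3.

3


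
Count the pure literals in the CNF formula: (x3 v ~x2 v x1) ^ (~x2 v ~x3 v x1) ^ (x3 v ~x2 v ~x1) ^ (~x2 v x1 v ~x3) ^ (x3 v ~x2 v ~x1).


A pure literal appears in only one polarity across all clauses.
Pure literals: x2 (negative only).
Count = 1.

1


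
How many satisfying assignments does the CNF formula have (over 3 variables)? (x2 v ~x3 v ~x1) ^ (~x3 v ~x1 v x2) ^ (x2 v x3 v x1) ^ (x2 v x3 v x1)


Enumerate all 8 truth assignments over 3 variables.
Test each against every clause.
Satisfying assignments found: 6.

6


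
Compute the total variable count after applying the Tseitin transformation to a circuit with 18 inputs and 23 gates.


The Tseitin transformation introduces one auxiliary variable per gate.
Total variables = inputs + gates = 18 + 23 = 41.

41


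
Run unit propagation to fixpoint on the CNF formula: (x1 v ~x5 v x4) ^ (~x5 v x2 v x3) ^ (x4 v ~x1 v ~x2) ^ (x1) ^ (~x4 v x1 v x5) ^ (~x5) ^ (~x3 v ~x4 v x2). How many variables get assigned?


Unit propagation repeatedly assigns the literal in any unit clause, then simplifies.
Assignments in order: x1 = T, x5 = F.
No further unit clauses remain.
Total variables assigned = 2.

2


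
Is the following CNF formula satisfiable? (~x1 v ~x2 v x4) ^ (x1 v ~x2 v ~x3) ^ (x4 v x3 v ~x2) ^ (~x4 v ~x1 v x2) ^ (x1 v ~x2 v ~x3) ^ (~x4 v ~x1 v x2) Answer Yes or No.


Check all 16 possible truth assignments.
Number of satisfying assignments found: 9.
The formula is satisfiable.

Yes


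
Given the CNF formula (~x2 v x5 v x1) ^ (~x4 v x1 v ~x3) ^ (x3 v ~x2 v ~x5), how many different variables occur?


Identify each distinct variable in the formula.
Variables found: x1, x2, x3, x4, x5.
Total distinct variables = 5.

5


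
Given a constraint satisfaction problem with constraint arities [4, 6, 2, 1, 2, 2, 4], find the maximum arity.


The arities are: 4, 6, 2, 1, 2, 2, 4.
Scan for the maximum value.
Maximum arity = 6.

6


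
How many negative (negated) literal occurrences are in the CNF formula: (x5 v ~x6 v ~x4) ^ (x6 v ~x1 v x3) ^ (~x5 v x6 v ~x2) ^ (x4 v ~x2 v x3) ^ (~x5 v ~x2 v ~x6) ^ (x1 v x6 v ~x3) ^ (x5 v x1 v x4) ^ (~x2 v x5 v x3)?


Scan each clause for negated literals.
Clause 1: 2 negative; Clause 2: 1 negative; Clause 3: 2 negative; Clause 4: 1 negative; Clause 5: 3 negative; Clause 6: 1 negative; Clause 7: 0 negative; Clause 8: 1 negative.
Total negative literal occurrences = 11.

11


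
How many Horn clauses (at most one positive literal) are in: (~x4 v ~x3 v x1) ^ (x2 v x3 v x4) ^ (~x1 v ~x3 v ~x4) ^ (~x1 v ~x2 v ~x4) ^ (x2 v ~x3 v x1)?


A Horn clause has at most one positive literal.
Clause 1: 1 positive lit(s) -> Horn
Clause 2: 3 positive lit(s) -> not Horn
Clause 3: 0 positive lit(s) -> Horn
Clause 4: 0 positive lit(s) -> Horn
Clause 5: 2 positive lit(s) -> not Horn
Total Horn clauses = 3.

3


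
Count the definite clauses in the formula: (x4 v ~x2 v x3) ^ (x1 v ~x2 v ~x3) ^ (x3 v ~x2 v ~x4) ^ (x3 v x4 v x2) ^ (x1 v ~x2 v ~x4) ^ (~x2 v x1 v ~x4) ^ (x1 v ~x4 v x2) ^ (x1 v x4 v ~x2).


A definite clause has exactly one positive literal.
Clause 1: 2 positive -> not definite
Clause 2: 1 positive -> definite
Clause 3: 1 positive -> definite
Clause 4: 3 positive -> not definite
Clause 5: 1 positive -> definite
Clause 6: 1 positive -> definite
Clause 7: 2 positive -> not definite
Clause 8: 2 positive -> not definite
Definite clause count = 4.

4


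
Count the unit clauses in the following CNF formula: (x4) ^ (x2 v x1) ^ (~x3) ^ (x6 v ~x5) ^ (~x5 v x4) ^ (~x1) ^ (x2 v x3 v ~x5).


A unit clause contains exactly one literal.
Unit clauses found: (x4), (~x3), (~x1).
Count = 3.

3


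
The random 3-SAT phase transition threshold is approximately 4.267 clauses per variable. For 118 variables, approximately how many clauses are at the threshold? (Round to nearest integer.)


The 3-SAT phase transition occurs at approximately 4.267 clauses per variable.
m = 4.267 * 118 = 503.506.
Rounded to nearest integer: 504.

504


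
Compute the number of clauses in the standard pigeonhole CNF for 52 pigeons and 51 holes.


The PHP encoding has two parts:
1) At-least-one-hole clauses: 52 (one per pigeon, each with 51 literals).
2) At-most-one-pigeon-per-hole clauses: 51 holes * C(52,2) = 51 * 1326 = 67626.
Total clauses = 52 + 67626 = 67678.

67678


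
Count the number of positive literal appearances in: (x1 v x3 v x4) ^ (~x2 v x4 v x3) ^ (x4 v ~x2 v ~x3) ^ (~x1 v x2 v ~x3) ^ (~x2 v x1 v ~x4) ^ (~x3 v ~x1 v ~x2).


Scan each clause for unnegated literals.
Clause 1: 3 positive; Clause 2: 2 positive; Clause 3: 1 positive; Clause 4: 1 positive; Clause 5: 1 positive; Clause 6: 0 positive.
Total positive literal occurrences = 8.

8


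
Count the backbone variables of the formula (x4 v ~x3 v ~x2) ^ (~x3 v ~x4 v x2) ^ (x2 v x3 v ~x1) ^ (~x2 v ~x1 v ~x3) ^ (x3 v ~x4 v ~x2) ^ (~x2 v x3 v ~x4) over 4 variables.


Find all satisfying assignments: 7 model(s).
Check which variables have the same value in every model.
No variable is fixed across all models.
Backbone size = 0.

0


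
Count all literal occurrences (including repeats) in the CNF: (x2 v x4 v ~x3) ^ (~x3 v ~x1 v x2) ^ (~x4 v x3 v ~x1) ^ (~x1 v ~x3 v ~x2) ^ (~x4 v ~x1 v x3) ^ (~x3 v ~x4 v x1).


Clause lengths: 3, 3, 3, 3, 3, 3.
Sum = 3 + 3 + 3 + 3 + 3 + 3 = 18.

18


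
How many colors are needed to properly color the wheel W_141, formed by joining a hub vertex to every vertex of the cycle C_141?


W_141 consists of the cycle C_141 together with a hub vertex adjacent to every cycle vertex.
The cycle C_141 needs 3 colors (odd cycle -> 3).
The hub is adjacent to every cycle vertex, so it must receive a new color distinct from all of them.
Chromatic number = 3 + 1 = 4.

4


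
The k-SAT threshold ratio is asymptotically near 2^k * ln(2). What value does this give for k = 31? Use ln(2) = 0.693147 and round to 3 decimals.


Using the asymptotic formula: threshold ~ 2^k * ln(2).
2^31 = 2147483648.
2147483648 * 0.693147 = 1488521848.16.

1488521848.16


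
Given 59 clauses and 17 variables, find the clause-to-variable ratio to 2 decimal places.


Clause-to-variable ratio = clauses / variables.
59 / 17 = 3.47.

3.47


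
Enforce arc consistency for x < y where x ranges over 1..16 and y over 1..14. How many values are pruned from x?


For the constraint x < y, x needs a supporting value in y's domain.
x can be at most 13 (one less than y's maximum).
Valid x values from domain: 13 out of 16.
Pruned = 16 - 13 = 3.

3


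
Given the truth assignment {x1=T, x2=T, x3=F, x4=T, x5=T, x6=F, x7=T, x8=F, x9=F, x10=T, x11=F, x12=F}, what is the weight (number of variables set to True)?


The weight is the number of variables assigned True.
True variables: x1, x2, x4, x5, x7, x10.
Weight = 6.

6


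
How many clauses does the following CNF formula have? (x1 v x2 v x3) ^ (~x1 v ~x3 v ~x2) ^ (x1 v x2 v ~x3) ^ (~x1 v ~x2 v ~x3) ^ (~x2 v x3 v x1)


Each group enclosed in parentheses joined by ^ is one clause.
Counting the conjuncts: 5 clauses.

5


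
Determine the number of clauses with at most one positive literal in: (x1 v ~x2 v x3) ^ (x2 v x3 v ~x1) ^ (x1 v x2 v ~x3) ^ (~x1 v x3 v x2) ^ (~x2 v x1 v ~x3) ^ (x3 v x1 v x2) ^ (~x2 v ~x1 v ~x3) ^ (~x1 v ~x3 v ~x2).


A Horn clause has at most one positive literal.
Clause 1: 2 positive lit(s) -> not Horn
Clause 2: 2 positive lit(s) -> not Horn
Clause 3: 2 positive lit(s) -> not Horn
Clause 4: 2 positive lit(s) -> not Horn
Clause 5: 1 positive lit(s) -> Horn
Clause 6: 3 positive lit(s) -> not Horn
Clause 7: 0 positive lit(s) -> Horn
Clause 8: 0 positive lit(s) -> Horn
Total Horn clauses = 3.

3


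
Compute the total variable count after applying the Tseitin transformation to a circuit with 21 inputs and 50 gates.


The Tseitin transformation introduces one auxiliary variable per gate.
Total variables = inputs + gates = 21 + 50 = 71.

71


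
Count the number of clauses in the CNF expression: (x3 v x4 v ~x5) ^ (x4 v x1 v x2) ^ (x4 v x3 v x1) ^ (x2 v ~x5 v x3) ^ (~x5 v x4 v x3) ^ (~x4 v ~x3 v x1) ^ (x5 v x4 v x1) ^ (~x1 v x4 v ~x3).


Each group enclosed in parentheses joined by ^ is one clause.
Counting the conjuncts: 8 clauses.

8


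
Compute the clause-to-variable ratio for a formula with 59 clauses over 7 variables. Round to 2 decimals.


Clause-to-variable ratio = clauses / variables.
59 / 7 = 8.43.

8.43


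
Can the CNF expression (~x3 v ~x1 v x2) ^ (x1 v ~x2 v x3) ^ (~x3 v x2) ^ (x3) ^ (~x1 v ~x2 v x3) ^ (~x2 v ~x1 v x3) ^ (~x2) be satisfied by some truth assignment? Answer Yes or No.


Check all 8 possible truth assignments.
Number of satisfying assignments found: 0.
The formula is unsatisfiable.

No


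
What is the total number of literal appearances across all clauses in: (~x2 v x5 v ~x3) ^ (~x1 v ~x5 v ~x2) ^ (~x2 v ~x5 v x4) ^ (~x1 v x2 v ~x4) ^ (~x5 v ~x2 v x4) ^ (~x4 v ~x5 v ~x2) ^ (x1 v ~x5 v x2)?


Clause lengths: 3, 3, 3, 3, 3, 3, 3.
Sum = 3 + 3 + 3 + 3 + 3 + 3 + 3 = 21.

21


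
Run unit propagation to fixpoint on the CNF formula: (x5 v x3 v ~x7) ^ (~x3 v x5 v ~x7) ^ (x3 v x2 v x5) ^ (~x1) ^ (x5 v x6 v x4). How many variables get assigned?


Unit propagation repeatedly assigns the literal in any unit clause, then simplifies.
Assignments in order: x1 = F.
No further unit clauses remain.
Total variables assigned = 1.

1


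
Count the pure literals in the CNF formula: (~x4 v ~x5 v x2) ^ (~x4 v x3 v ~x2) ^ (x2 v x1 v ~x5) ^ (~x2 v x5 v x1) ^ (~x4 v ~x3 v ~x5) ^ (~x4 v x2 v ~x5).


A pure literal appears in only one polarity across all clauses.
Pure literals: x1 (positive only), x4 (negative only).
Count = 2.

2


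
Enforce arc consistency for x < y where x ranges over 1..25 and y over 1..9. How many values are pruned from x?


For the constraint x < y, x needs a supporting value in y's domain.
x can be at most 8 (one less than y's maximum).
Valid x values from domain: 8 out of 25.
Pruned = 25 - 8 = 17.

17


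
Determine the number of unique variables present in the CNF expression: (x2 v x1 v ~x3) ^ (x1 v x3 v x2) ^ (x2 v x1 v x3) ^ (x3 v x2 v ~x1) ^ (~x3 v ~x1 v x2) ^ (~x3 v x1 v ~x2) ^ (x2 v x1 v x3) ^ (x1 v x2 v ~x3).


Identify each distinct variable in the formula.
Variables found: x1, x2, x3.
Total distinct variables = 3.

3


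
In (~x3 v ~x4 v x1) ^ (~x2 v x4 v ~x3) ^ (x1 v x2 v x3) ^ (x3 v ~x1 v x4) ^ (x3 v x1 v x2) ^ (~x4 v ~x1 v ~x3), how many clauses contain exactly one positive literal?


A definite clause has exactly one positive literal.
Clause 1: 1 positive -> definite
Clause 2: 1 positive -> definite
Clause 3: 3 positive -> not definite
Clause 4: 2 positive -> not definite
Clause 5: 3 positive -> not definite
Clause 6: 0 positive -> not definite
Definite clause count = 2.

2


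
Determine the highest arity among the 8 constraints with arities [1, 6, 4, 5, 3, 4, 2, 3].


The arities are: 1, 6, 4, 5, 3, 4, 2, 3.
Scan for the maximum value.
Maximum arity = 6.

6


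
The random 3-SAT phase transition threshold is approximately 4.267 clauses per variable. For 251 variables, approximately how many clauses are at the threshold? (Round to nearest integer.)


The 3-SAT phase transition occurs at approximately 4.267 clauses per variable.
m = 4.267 * 251 = 1071.017.
Rounded to nearest integer: 1071.

1071


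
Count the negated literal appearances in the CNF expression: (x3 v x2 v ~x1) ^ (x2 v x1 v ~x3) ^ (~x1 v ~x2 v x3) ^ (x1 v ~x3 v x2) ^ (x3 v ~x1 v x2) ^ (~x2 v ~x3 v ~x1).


Scan each clause for negated literals.
Clause 1: 1 negative; Clause 2: 1 negative; Clause 3: 2 negative; Clause 4: 1 negative; Clause 5: 1 negative; Clause 6: 3 negative.
Total negative literal occurrences = 9.

9


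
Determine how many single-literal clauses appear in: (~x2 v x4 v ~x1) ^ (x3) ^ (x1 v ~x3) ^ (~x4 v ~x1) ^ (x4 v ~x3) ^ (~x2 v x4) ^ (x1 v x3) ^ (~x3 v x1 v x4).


A unit clause contains exactly one literal.
Unit clauses found: (x3).
Count = 1.

1


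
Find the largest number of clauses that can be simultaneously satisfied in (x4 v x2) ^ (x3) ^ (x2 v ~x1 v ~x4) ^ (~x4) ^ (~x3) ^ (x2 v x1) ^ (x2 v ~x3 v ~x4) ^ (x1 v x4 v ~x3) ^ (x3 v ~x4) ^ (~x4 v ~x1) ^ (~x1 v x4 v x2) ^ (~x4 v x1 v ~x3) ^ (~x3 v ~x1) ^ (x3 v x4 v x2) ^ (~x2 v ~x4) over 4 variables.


Enumerate all 16 truth assignments.
For each, count how many of the 15 clauses are satisfied.
The formula is not fully satisfiable, so the maximum is below 15.
Maximum simultaneously satisfiable clauses = 14.

14


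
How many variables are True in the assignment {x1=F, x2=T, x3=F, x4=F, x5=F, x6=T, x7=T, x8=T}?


The weight is the number of variables assigned True.
True variables: x2, x6, x7, x8.
Weight = 4.

4


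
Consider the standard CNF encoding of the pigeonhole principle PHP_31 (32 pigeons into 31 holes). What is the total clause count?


The PHP encoding has two parts:
1) At-least-one-hole clauses: 32 (one per pigeon, each with 31 literals).
2) At-most-one-pigeon-per-hole clauses: 31 holes * C(32,2) = 31 * 496 = 15376.
Total clauses = 32 + 15376 = 15408.

15408


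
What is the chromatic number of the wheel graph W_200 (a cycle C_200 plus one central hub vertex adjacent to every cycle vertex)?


W_200 consists of the cycle C_200 together with a hub vertex adjacent to every cycle vertex.
The cycle C_200 needs 2 colors (even cycle -> 2).
The hub is adjacent to every cycle vertex, so it must receive a new color distinct from all of them.
Chromatic number = 2 + 1 = 3.

3


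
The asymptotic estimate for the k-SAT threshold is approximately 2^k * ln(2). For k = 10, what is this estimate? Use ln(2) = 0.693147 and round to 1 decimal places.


Using the asymptotic formula: threshold ~ 2^k * ln(2).
2^10 = 1024.
1024 * 0.693147 = 709.8.

709.8


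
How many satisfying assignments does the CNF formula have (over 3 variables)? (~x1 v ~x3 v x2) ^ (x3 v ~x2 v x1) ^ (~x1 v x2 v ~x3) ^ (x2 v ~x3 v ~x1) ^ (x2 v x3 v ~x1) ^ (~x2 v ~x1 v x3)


Enumerate all 8 truth assignments over 3 variables.
Test each against every clause.
Satisfying assignments found: 4.

4


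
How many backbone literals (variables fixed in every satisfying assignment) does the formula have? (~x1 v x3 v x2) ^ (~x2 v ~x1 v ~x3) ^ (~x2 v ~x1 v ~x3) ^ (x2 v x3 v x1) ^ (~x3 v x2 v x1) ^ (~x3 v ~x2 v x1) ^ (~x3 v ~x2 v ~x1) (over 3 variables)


Find all satisfying assignments: 3 model(s).
Check which variables have the same value in every model.
No variable is fixed across all models.
Backbone size = 0.

0


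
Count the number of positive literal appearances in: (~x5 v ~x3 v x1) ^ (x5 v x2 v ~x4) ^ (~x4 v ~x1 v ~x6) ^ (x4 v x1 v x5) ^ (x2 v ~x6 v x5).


Scan each clause for unnegated literals.
Clause 1: 1 positive; Clause 2: 2 positive; Clause 3: 0 positive; Clause 4: 3 positive; Clause 5: 2 positive.
Total positive literal occurrences = 8.

8


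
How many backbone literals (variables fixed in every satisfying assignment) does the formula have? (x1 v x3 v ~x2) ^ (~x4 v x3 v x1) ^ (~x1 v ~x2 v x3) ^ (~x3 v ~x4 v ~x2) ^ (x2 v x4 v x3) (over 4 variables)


Find all satisfying assignments: 7 model(s).
Check which variables have the same value in every model.
No variable is fixed across all models.
Backbone size = 0.

0


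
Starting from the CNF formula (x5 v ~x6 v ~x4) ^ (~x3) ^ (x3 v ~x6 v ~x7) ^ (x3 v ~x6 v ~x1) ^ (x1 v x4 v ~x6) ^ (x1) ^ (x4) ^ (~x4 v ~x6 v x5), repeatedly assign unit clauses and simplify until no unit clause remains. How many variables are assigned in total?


Unit propagation repeatedly assigns the literal in any unit clause, then simplifies.
Assignments in order: x3 = F, x1 = T, x6 = F, x4 = T.
No further unit clauses remain.
Total variables assigned = 4.

4


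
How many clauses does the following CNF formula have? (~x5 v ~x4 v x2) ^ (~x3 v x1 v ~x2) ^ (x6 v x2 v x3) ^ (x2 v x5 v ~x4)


Each group enclosed in parentheses joined by ^ is one clause.
Counting the conjuncts: 4 clauses.

4


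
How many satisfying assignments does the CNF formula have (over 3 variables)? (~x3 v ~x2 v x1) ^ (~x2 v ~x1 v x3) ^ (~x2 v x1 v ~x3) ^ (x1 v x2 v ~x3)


Enumerate all 8 truth assignments over 3 variables.
Test each against every clause.
Satisfying assignments found: 5.

5


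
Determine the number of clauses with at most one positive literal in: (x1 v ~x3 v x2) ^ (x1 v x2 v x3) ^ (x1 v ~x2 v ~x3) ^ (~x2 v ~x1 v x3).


A Horn clause has at most one positive literal.
Clause 1: 2 positive lit(s) -> not Horn
Clause 2: 3 positive lit(s) -> not Horn
Clause 3: 1 positive lit(s) -> Horn
Clause 4: 1 positive lit(s) -> Horn
Total Horn clauses = 2.

2


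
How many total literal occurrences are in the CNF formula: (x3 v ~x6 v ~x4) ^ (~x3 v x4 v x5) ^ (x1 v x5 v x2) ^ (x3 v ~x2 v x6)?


Clause lengths: 3, 3, 3, 3.
Sum = 3 + 3 + 3 + 3 = 12.

12


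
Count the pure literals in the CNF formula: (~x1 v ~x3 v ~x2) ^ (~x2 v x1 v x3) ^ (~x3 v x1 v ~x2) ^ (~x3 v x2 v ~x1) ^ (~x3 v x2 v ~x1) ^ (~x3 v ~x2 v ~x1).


A pure literal appears in only one polarity across all clauses.
No pure literals found.
Count = 0.

0


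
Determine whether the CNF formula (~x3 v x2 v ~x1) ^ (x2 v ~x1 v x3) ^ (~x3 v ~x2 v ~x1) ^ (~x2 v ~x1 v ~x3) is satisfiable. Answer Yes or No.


Check all 8 possible truth assignments.
Number of satisfying assignments found: 5.
The formula is satisfiable.

Yes


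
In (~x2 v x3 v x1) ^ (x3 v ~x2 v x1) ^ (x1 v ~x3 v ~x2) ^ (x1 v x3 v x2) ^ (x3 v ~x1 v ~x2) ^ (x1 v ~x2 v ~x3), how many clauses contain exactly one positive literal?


A definite clause has exactly one positive literal.
Clause 1: 2 positive -> not definite
Clause 2: 2 positive -> not definite
Clause 3: 1 positive -> definite
Clause 4: 3 positive -> not definite
Clause 5: 1 positive -> definite
Clause 6: 1 positive -> definite
Definite clause count = 3.

3


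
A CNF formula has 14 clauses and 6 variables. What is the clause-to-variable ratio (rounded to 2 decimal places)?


Clause-to-variable ratio = clauses / variables.
14 / 6 = 2.33.

2.33


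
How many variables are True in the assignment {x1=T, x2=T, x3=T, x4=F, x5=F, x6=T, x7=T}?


The weight is the number of variables assigned True.
True variables: x1, x2, x3, x6, x7.
Weight = 5.

5


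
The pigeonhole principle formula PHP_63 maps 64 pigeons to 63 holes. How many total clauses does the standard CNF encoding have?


The PHP encoding has two parts:
1) At-least-one-hole clauses: 64 (one per pigeon, each with 63 literals).
2) At-most-one-pigeon-per-hole clauses: 63 holes * C(64,2) = 63 * 2016 = 127008.
Total clauses = 64 + 127008 = 127072.

127072


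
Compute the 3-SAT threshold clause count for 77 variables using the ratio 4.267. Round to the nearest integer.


The 3-SAT phase transition occurs at approximately 4.267 clauses per variable.
m = 4.267 * 77 = 328.559.
Rounded to nearest integer: 329.

329


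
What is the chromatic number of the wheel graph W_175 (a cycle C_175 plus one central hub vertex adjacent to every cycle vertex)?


W_175 consists of the cycle C_175 together with a hub vertex adjacent to every cycle vertex.
The cycle C_175 needs 3 colors (odd cycle -> 3).
The hub is adjacent to every cycle vertex, so it must receive a new color distinct from all of them.
Chromatic number = 3 + 1 = 4.

4


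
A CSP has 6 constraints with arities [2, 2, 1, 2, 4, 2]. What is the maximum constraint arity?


The arities are: 2, 2, 1, 2, 4, 2.
Scan for the maximum value.
Maximum arity = 4.

4


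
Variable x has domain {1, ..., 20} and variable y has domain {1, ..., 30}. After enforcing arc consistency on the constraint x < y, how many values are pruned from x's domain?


For the constraint x < y, x needs a supporting value in y's domain.
x can be at most 29 (one less than y's maximum).
Valid x values from domain: 20 out of 20.
Pruned = 20 - 20 = 0.

0


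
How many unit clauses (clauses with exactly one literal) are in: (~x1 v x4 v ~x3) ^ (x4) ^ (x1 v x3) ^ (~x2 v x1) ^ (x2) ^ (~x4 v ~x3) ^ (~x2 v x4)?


A unit clause contains exactly one literal.
Unit clauses found: (x4), (x2).
Count = 2.

2


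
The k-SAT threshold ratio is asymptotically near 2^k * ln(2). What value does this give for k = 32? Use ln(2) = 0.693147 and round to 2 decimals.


Using the asymptotic formula: threshold ~ 2^k * ln(2).
2^32 = 4294967296.
4294967296 * 0.693147 = 2977043696.32.

2977043696.32


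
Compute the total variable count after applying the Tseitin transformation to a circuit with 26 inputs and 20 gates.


The Tseitin transformation introduces one auxiliary variable per gate.
Total variables = inputs + gates = 26 + 20 = 46.

46


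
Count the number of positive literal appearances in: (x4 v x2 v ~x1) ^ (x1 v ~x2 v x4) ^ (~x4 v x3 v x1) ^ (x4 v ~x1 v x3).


Scan each clause for unnegated literals.
Clause 1: 2 positive; Clause 2: 2 positive; Clause 3: 2 positive; Clause 4: 2 positive.
Total positive literal occurrences = 8.

8


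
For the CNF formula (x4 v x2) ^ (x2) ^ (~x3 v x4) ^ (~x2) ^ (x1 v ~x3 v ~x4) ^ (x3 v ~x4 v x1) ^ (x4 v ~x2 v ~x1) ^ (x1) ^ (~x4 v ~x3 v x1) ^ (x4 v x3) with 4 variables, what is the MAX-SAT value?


Enumerate all 16 truth assignments.
For each, count how many of the 10 clauses are satisfied.
The formula is not fully satisfiable, so the maximum is below 10.
Maximum simultaneously satisfiable clauses = 9.

9


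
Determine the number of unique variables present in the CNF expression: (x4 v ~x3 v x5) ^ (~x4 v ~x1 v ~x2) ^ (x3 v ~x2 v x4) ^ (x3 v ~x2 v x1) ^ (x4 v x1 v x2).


Identify each distinct variable in the formula.
Variables found: x1, x2, x3, x4, x5.
Total distinct variables = 5.

5


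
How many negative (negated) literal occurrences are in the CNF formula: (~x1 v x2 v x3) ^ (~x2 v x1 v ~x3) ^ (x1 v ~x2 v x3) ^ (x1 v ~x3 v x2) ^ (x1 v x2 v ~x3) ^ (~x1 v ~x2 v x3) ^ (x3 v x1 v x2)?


Scan each clause for negated literals.
Clause 1: 1 negative; Clause 2: 2 negative; Clause 3: 1 negative; Clause 4: 1 negative; Clause 5: 1 negative; Clause 6: 2 negative; Clause 7: 0 negative.
Total negative literal occurrences = 8.

8
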